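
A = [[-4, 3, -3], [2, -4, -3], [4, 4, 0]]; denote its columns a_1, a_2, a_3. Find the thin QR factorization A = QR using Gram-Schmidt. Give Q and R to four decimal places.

Q = [[-0.6667, 0.4013, -0.6281], [0.3333, -0.5932, -0.7328], [0.6667, 0.6979, -0.2617]], R = [[6.0000, -0.6667, 1.0000], [0.0000, 6.3683, 0.5758], [0.0000, 0.0000, 4.0827]]

a_1 = (-4, 2, 4); ‖a_1‖ = 6.0000, so q_1 = (-0.6667, 0.3333, 0.6667).
q_1·a_2 = (-0.6667)·3 + 0.3333·(-4) + 0.6667·4 = -0.6667.
u_2 = a_2 + 0.6667·q_1 = (2.5556, -3.7778, 4.4444).
‖u_2‖ = 6.3683, so q_2 = (0.4013, -0.5932, 0.6979).
q_1·a_3 = (-0.6667)·(-3) + 0.3333·(-3) + 0.6667·0 = 1.0000; q_2·a_3 = 0.4013·(-3) + (-0.5932)·(-3) + 0.6979·0 = 0.5758.
u_3 = a_3 − 1.0000·q_1 − 0.5758·q_2 = (-2.5644, -2.9918, -1.0685).
‖u_3‖ = 4.0827, so q_3 = (-0.6281, -0.7328, -0.2617).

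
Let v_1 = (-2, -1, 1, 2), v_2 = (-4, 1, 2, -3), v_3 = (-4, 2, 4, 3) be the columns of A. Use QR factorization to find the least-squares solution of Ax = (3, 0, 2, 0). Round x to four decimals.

v_1 = (-2, -1, 1, 2); ‖v_1‖ = 3.1623, so q_1 = (-0.6325, -0.3162, 0.3162, 0.6325).
q_1·v_2 = (-0.6325)·(-4) + (-0.3162)·1 + 0.3162·2 + 0.6325·(-3) = 0.9487.
u_2 = v_2 − 0.9487·q_1 = (-3.4000, 1.3000, 1.7000, -3.6000).
‖u_2‖ = 5.3944, so q_2 = (-0.6303, 0.2410, 0.3151, -0.6674).
q_1·v_3 = (-0.6325)·(-4) + (-0.3162)·2 + 0.3162·4 + 0.6325·3 = 5.0596; q_2·v_3 = (-0.6303)·(-4) + 0.2410·2 + 0.3151·4 + (-0.6674)·3 = 2.2616.
u_3 = v_3 − 5.0596·q_1 − 2.2616·q_2 = (0.6254, 3.0550, 1.6873, 1.3093).
‖u_3‖ = 3.7796, so q_3 = (0.1655, 0.8083, 0.4464, 0.3464).
Qᵀb = (-1.2649, -1.2606, 1.3893).
Back-substitute: x_3 = 1.3893/3.7796 = 0.3676.
x_2 = (-1.2606 − 2.2616·0.3676)/5.3944 = -0.3878.
x_1 = (-1.2649 − 0.9487·(-0.3878) − 5.0596·0.3676)/3.1623 = -0.8718.

x = (-0.8718, -0.3878, 0.3676)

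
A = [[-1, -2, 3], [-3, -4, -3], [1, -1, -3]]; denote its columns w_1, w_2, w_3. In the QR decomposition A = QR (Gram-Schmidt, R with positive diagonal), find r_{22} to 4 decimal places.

r_{22} = 2.3741

w_1 = (-1, -3, 1); ‖w_1‖ = 3.3166, so q_1 = (-0.3015, -0.9045, 0.3015).
q_1·w_2 = (-0.3015)·(-2) + (-0.9045)·(-4) + 0.3015·(-1) = 3.9196.
u_2 = w_2 − 3.9196·q_1 = (-0.8182, -0.4545, -2.1818).
r_{22} = ‖u_2‖ = 2.3741.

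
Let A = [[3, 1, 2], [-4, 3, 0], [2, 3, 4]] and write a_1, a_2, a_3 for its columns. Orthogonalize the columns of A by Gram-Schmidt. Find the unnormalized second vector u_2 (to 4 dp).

a_1 = (3, -4, 2); ‖a_1‖ = 5.3852, so q_1 = (0.5571, -0.7428, 0.3714).
q_1·a_2 = 0.5571·1 + (-0.7428)·3 + 0.3714·3 = -0.5571.
u_2 = a_2 + 0.5571·q_1 = (1.3103, 2.5862, 3.2069).

u_2 = (1.3103, 2.5862, 3.2069)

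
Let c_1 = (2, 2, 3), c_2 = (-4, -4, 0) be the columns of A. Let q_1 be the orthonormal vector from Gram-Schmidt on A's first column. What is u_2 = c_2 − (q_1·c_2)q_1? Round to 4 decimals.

u_2 = (-2.1176, -2.1176, 2.8235)

q_1 = c_1/‖c_1‖ = (2, 2, 3)/4.1231 = (0.4851, 0.4851, 0.7276).
r_{12} = q_1·c_2 = -3.8806.
u_2 = c_2 + 3.8806·q_1 = (-2.1176, -2.1176, 2.8235).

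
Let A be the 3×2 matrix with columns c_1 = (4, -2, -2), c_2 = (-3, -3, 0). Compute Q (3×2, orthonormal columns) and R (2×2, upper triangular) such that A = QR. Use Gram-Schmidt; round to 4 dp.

e_1 = c_1/‖c_1‖ = (4, -2, -2)/4.8990 = (0.8165, -0.4082, -0.4082).
r_{12} = e_1·c_2 = -1.2247.
u_2 = c_2 + 1.2247·e_1 = (-2.0000, -3.5000, -0.5000).
‖u_2‖ = 4.0620, so e_2 = (-0.4924, -0.8616, -0.1231).

Q = [[0.8165, -0.4924], [-0.4082, -0.8616], [-0.4082, -0.1231]], R = [[4.8990, -1.2247], [0.0000, 4.0620]]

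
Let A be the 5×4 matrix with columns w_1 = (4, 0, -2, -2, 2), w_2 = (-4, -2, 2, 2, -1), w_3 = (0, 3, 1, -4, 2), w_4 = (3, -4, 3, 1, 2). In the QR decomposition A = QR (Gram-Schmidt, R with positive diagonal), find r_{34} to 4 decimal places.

r_{34} = -0.5788

w_1 = (4, 0, -2, -2, 2); ‖w_1‖ = 5.2915, so q_1 = (0.7559, 0.0000, -0.3780, -0.3780, 0.3780).
q_1·w_2 = 0.7559·(-4) + 0.0000·(-2) + (-0.3780)·2 + (-0.3780)·2 + 0.3780·(-1) = -4.9135.
u_2 = w_2 + 4.9135·q_1 = (-0.2857, -2.0000, 0.1429, 0.1429, 0.8571).
‖u_2‖ = 2.2039, so q_2 = (-0.1296, -0.9075, 0.0648, 0.0648, 0.3889).
q_1·w_3 = 0.7559·0 + 0.0000·3 + (-0.3780)·1 + (-0.3780)·(-4) + 0.3780·2 = 1.8898; q_2·w_3 = (-0.1296)·0 + (-0.9075)·3 + 0.0648·1 + 0.0648·(-4) + 0.3889·2 = -2.1391.
u_3 = w_3 − 1.8898·q_1 + 2.1391·q_2 = (-1.7059, 1.0588, 1.8529, -3.1471, 2.1176).
‖u_3‖ = 4.6747, so q_3 = (-0.3649, 0.2265, 0.3964, -0.6732, 0.4530).
r_{34} = q_3·w_4 = -0.5788.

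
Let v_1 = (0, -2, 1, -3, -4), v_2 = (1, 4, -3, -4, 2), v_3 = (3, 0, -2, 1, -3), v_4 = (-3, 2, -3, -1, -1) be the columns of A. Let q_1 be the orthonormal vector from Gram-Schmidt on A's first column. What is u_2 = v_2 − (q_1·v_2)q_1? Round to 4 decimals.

q_1 = v_1/‖v_1‖ = (0, -2, 1, -3, -4)/5.4772 = (0.0000, -0.3651, 0.1826, -0.5477, -0.7303).
r_{12} = q_1·v_2 = -1.2780.
u_2 = v_2 + 1.2780·q_1 = (1.0000, 3.5333, -2.7667, -4.7000, 1.0667).

u_2 = (1.0000, 3.5333, -2.7667, -4.7000, 1.0667)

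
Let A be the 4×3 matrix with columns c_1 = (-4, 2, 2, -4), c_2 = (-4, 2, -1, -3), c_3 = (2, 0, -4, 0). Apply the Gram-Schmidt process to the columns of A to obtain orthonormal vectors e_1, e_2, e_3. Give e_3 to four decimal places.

c_1 = (-4, 2, 2, -4); ‖c_1‖ = 6.3246, so e_1 = (-0.6325, 0.3162, 0.3162, -0.6325).
e_1·c_2 = (-0.6325)·(-4) + 0.3162·2 + 0.3162·(-1) + (-0.6325)·(-3) = 4.7434.
u_2 = c_2 − 4.7434·e_1 = (-1.0000, 0.5000, -2.5000, 0.0000).
‖u_2‖ = 2.7386, so e_2 = (-0.3651, 0.1826, -0.9129, 0.0000).
e_1·c_3 = (-0.6325)·2 + 0.3162·0 + 0.3162·(-4) + (-0.6325)·0 = -2.5298; e_2·c_3 = (-0.3651)·2 + 0.1826·0 + (-0.9129)·(-4) + 0.0000·0 = 2.9212.
u_3 = c_3 + 2.5298·e_1 − 2.9212·e_2 = (1.4667, 0.2667, -0.5333, -1.6000).
‖u_3‖ = 2.2509, so e_3 = (0.6516, 0.1185, -0.2369, -0.7108).

e_3 = (0.6516, 0.1185, -0.2369, -0.7108)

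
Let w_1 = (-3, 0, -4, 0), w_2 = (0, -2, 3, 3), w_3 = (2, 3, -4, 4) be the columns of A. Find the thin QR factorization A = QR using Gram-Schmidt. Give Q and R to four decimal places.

Q = [[-0.6000, -0.3573, 0.4837], [0.0000, -0.4963, 0.4459], [-0.8000, 0.2680, -0.3627], [0.0000, 0.7444, 0.6600]], R = [[5.0000, -2.4000, 2.0000], [0.0000, 4.0299, -0.2978], [0.0000, 0.0000, 6.3962]]

q_1 = w_1/‖w_1‖ = (-3, 0, -4, 0)/5.0000 = (-0.6000, 0.0000, -0.8000, 0.0000).
r_{12} = q_1·w_2 = -2.4000.
u_2 = w_2 + 2.4000·q_1 = (-1.4400, -2.0000, 1.0800, 3.0000).
‖u_2‖ = 4.0299, so q_2 = (-0.3573, -0.4963, 0.2680, 0.7444).
r_{13} = q_1·w_3 = 2.0000; r_{23} = q_2·w_3 = -0.2978.
u_3 = w_3 − 2.0000·q_1 + 0.2978·q_2 = (3.0936, 2.8522, -2.3202, 4.2217).
‖u_3‖ = 6.3962, so q_3 = (0.4837, 0.4459, -0.3627, 0.6600).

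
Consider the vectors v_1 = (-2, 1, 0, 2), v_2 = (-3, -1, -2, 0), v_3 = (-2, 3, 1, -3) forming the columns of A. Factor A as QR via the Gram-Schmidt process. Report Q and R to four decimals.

Q = [[-0.6667, -0.5639, -0.3561], [0.3333, -0.4644, 0.6169], [0.0000, -0.5970, 0.2257], [0.6667, -0.3317, -0.6646]], R = [[3.0000, 1.6667, 0.3333], [0.0000, 3.3500, 0.1327], [0.0000, 0.0000, 4.7824]]

v_1 = (-2, 1, 0, 2); ‖v_1‖ = 3.0000, so e_1 = (-0.6667, 0.3333, 0.0000, 0.6667).
e_1·v_2 = (-0.6667)·(-3) + 0.3333·(-1) + 0.0000·(-2) + 0.6667·0 = 1.6667.
u_2 = v_2 − 1.6667·e_1 = (-1.8889, -1.5556, -2.0000, -1.1111).
‖u_2‖ = 3.3500, so e_2 = (-0.5639, -0.4644, -0.5970, -0.3317).
e_1·v_3 = (-0.6667)·(-2) + 0.3333·3 + 0.0000·1 + 0.6667·(-3) = 0.3333; e_2·v_3 = (-0.5639)·(-2) + (-0.4644)·3 + (-0.5970)·1 + (-0.3317)·(-3) = 0.1327.
u_3 = v_3 − 0.3333·e_1 − 0.1327·e_2 = (-1.7030, 2.9505, 1.0792, -3.1782).
‖u_3‖ = 4.7824, so e_3 = (-0.3561, 0.6169, 0.2257, -0.6646).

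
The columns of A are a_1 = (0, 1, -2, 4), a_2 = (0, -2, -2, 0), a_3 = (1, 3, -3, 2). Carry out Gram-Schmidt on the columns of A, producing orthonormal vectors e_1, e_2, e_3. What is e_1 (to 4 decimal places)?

e_1 = (0.0000, 0.2182, -0.4364, 0.8729)

e_1 = a_1/‖a_1‖ = (0, 1, -2, 4)/4.5826 = (0.0000, 0.2182, -0.4364, 0.8729).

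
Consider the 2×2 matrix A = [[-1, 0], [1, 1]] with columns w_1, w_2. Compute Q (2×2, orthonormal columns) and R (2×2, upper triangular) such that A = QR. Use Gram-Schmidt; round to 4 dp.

Q = [[-0.7071, 0.7071], [0.7071, 0.7071]], R = [[1.4142, 0.7071], [0.0000, 0.7071]]

w_1 = (-1, 1); ‖w_1‖ = 1.4142, so q_1 = (-0.7071, 0.7071).
q_1·w_2 = (-0.7071)·0 + 0.7071·1 = 0.7071.
u_2 = w_2 − 0.7071·q_1 = (0.5000, 0.5000).
‖u_2‖ = 0.7071, so q_2 = (0.7071, 0.7071).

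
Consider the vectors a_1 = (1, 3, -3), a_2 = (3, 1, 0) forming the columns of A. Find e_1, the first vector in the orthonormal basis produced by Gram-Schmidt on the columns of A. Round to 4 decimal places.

e_1 = (0.2294, 0.6882, -0.6882)

e_1 = a_1/‖a_1‖ = (1, 3, -3)/4.3589 = (0.2294, 0.6882, -0.6882).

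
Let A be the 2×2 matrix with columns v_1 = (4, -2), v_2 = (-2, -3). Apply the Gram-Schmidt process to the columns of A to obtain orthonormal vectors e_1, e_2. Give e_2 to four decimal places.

v_1 = (4, -2); ‖v_1‖ = 4.4721, so e_1 = (0.8944, -0.4472).
e_1·v_2 = 0.8944·(-2) + (-0.4472)·(-3) = -0.4472.
u_2 = v_2 + 0.4472·e_1 = (-1.6000, -3.2000).
‖u_2‖ = 3.5777, so e_2 = (-0.4472, -0.8944).

e_2 = (-0.4472, -0.8944)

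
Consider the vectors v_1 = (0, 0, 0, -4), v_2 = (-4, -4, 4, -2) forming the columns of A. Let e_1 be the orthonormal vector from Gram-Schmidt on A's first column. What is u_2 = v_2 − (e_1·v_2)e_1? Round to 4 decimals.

v_1 = (0, 0, 0, -4); ‖v_1‖ = 4.0000, so e_1 = (0.0000, 0.0000, 0.0000, -1.0000).
e_1·v_2 = 0.0000·(-4) + 0.0000·(-4) + 0.0000·4 + (-1.0000)·(-2) = 2.0000.
u_2 = v_2 − 2.0000·e_1 = (-4.0000, -4.0000, 4.0000, 0.0000).

u_2 = (-4.0000, -4.0000, 4.0000, 0.0000)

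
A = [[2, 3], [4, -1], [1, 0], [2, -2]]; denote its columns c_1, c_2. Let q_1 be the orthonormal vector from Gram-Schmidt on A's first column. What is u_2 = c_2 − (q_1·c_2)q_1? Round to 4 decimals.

q_1 = c_1/‖c_1‖ = (2, 4, 1, 2)/5.0000 = (0.4000, 0.8000, 0.2000, 0.4000).
r_{12} = q_1·c_2 = -0.4000.
u_2 = c_2 + 0.4000·q_1 = (3.1600, -0.6800, 0.0800, -1.8400).

u_2 = (3.1600, -0.6800, 0.0800, -1.8400)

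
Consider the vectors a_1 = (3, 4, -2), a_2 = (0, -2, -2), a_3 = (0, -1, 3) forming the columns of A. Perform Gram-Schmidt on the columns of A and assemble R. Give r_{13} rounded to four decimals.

r_{13} = -1.8570

a_1 = (3, 4, -2); ‖a_1‖ = 5.3852, so e_1 = (0.5571, 0.7428, -0.3714).
r_{13} = e_1·a_3 = -1.8570.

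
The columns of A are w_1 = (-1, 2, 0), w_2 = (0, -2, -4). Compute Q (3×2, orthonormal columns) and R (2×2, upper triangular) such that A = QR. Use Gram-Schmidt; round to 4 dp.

Q = [[-0.4472, -0.1952], [0.8944, -0.0976], [0.0000, -0.9759]], R = [[2.2361, -1.7889], [0.0000, 4.0988]]

w_1 = (-1, 2, 0); ‖w_1‖ = 2.2361, so q_1 = (-0.4472, 0.8944, 0.0000).
q_1·w_2 = (-0.4472)·0 + 0.8944·(-2) + 0.0000·(-4) = -1.7889.
u_2 = w_2 + 1.7889·q_1 = (-0.8000, -0.4000, -4.0000).
‖u_2‖ = 4.0988, so q_2 = (-0.1952, -0.0976, -0.9759).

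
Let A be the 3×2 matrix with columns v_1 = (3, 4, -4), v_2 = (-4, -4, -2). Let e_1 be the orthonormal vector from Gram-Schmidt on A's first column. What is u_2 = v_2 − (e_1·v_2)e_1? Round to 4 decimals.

u_2 = (-2.5366, -2.0488, -3.9512)

v_1 = (3, 4, -4); ‖v_1‖ = 6.4031, so e_1 = (0.4685, 0.6247, -0.6247).
e_1·v_2 = 0.4685·(-4) + 0.6247·(-4) + (-0.6247)·(-2) = -3.1235.
u_2 = v_2 + 3.1235·e_1 = (-2.5366, -2.0488, -3.9512).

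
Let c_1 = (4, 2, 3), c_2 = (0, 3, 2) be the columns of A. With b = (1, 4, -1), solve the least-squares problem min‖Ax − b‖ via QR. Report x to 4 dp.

x = (-0.0129, 0.7811)

e_1 = c_1/‖c_1‖ = (4, 2, 3)/5.3852 = (0.7428, 0.3714, 0.5571).
r_{12} = e_1·c_2 = 2.2283.
u_2 = c_2 − 2.2283·e_1 = (-1.6552, 2.1724, 0.7586).
‖u_2‖ = 2.8345, so e_2 = (-0.5839, 0.7664, 0.2676).
Qᵀb = (1.6713, 2.2141).
Back-substitute: x_2 = 2.2141/2.8345 = 0.7811.
x_1 = (1.6713 − 2.2283·0.7811)/5.3852 = -0.0129.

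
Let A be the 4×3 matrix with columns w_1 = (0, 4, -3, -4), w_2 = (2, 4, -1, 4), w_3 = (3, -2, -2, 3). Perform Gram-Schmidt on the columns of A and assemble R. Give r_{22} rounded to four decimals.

r_{22} = 6.0647

q_1 = w_1/‖w_1‖ = (0, 4, -3, -4)/6.4031 = (0.0000, 0.6247, -0.4685, -0.6247).
r_{12} = q_1·w_2 = 0.4685.
u_2 = w_2 − 0.4685·q_1 = (2.0000, 3.7073, -0.7805, 4.2927).
r_{22} = ‖u_2‖ = 6.0647.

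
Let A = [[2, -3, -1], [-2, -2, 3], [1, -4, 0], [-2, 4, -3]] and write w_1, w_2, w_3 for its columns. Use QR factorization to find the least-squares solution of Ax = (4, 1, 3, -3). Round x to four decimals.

x = (0.1747, -0.8735, -0.2501)

w_1 = (2, -2, 1, -2); ‖w_1‖ = 3.6056, so q_1 = (0.5547, -0.5547, 0.2774, -0.5547).
q_1·w_2 = 0.5547·(-3) + (-0.5547)·(-2) + 0.2774·(-4) + (-0.5547)·4 = -3.8829.
u_2 = w_2 + 3.8829·q_1 = (-0.8462, -4.1538, -2.9231, 1.8462).
‖u_2‖ = 5.4702, so q_2 = (-0.1547, -0.7594, -0.5344, 0.3375).
q_1·w_3 = 0.5547·(-1) + (-0.5547)·3 + 0.2774·0 + (-0.5547)·(-3) = -0.5547; q_2·w_3 = (-0.1547)·(-1) + (-0.7594)·3 + (-0.5344)·0 + 0.3375·(-3) = -3.1359.
u_3 = w_3 + 0.5547·q_1 + 3.1359·q_2 = (-1.1774, 0.3111, -1.5219, -2.2494).
‖u_3‖ = 2.9763, so q_3 = (-0.3956, 0.1045, -0.5113, -0.7557).
Qᵀb = (4.1603, -3.9937, -0.7445).
Back-substitute: x_3 = -0.7445/2.9763 = -0.2501.
x_2 = (-3.9937 + 3.1359·(-0.2501))/5.4702 = -0.8735.
x_1 = (4.1603 + 3.8829·(-0.8735) + 0.5547·(-0.2501))/3.6056 = 0.1747.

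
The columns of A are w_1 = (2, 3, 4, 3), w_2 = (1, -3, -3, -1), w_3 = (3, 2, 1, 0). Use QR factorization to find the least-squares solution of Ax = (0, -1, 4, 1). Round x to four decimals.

x = (0.8800, 0.2400, -0.7600)

w_1 = (2, 3, 4, 3); ‖w_1‖ = 6.1644, so e_1 = (0.3244, 0.4867, 0.6489, 0.4867).
e_1·w_2 = 0.3244·1 + 0.4867·(-3) + 0.6489·(-3) + 0.4867·(-1) = -3.5689.
u_2 = w_2 + 3.5689·e_1 = (2.1579, -1.2632, -0.6842, 0.7368).
‖u_2‖ = 2.6950, so e_2 = (0.8007, -0.4687, -0.2539, 0.2734).
e_1·w_3 = 0.3244·3 + 0.4867·2 + 0.6489·1 + 0.4867·0 = 2.5955; e_2·w_3 = 0.8007·3 + (-0.4687)·2 + (-0.2539)·1 + 0.2734·0 = 1.2108.
u_3 = w_3 − 2.5955·e_1 − 1.2108·e_2 = (1.1884, 1.3043, -0.3768, -1.5942).
‖u_3‖ = 2.4077, so e_3 = (0.4936, 0.5417, -0.1565, -0.6621).
Qᵀb = (2.5955, -0.2734, -1.8299).
Back-substitute: x_3 = -1.8299/2.4077 = -0.7600.
x_2 = (-0.2734 − 1.2108·(-0.7600))/2.6950 = 0.2400.
x_1 = (2.5955 + 3.5689·0.2400 − 2.5955·(-0.7600))/6.1644 = 0.8800.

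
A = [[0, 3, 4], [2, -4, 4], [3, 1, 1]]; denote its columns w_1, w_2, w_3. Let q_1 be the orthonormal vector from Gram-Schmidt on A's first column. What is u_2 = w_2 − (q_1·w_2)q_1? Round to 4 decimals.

u_2 = (3.0000, -3.2308, 2.1538)

w_1 = (0, 2, 3); ‖w_1‖ = 3.6056, so q_1 = (0.0000, 0.5547, 0.8321).
q_1·w_2 = 0.0000·3 + 0.5547·(-4) + 0.8321·1 = -1.3868.
u_2 = w_2 + 1.3868·q_1 = (3.0000, -3.2308, 2.1538).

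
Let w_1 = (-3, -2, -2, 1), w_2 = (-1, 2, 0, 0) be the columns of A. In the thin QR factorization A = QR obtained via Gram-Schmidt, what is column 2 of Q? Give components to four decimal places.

e_2 = (-0.5247, 0.8495, -0.0500, 0.0250)

e_1 = w_1/‖w_1‖ = (-3, -2, -2, 1)/4.2426 = (-0.7071, -0.4714, -0.4714, 0.2357).
r_{12} = e_1·w_2 = -0.2357.
u_2 = w_2 + 0.2357·e_1 = (-1.1667, 1.8889, -0.1111, 0.0556).
‖u_2‖ = 2.2236, so e_2 = (-0.5247, 0.8495, -0.0500, 0.0250).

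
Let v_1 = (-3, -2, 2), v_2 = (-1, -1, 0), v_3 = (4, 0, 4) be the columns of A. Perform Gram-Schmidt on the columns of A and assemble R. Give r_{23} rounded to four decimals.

v_1 = (-3, -2, 2); ‖v_1‖ = 4.1231, so q_1 = (-0.7276, -0.4851, 0.4851).
q_1·v_2 = (-0.7276)·(-1) + (-0.4851)·(-1) + 0.4851·0 = 1.2127.
u_2 = v_2 − 1.2127·q_1 = (-0.1176, -0.4118, -0.5882).
‖u_2‖ = 0.7276, so q_2 = (-0.1617, -0.5659, -0.8085).
r_{23} = q_2·v_3 = -3.8806.

r_{23} = -3.8806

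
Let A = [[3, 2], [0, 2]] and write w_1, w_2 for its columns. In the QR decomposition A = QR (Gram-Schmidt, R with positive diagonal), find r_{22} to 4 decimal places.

r_{22} = 2.0000

w_1 = (3, 0); ‖w_1‖ = 3.0000, so q_1 = (1.0000, 0.0000).
q_1·w_2 = 1.0000·2 + 0.0000·2 = 2.0000.
u_2 = w_2 − 2.0000·q_1 = (0.0000, 2.0000).
r_{22} = ‖u_2‖ = 2.0000.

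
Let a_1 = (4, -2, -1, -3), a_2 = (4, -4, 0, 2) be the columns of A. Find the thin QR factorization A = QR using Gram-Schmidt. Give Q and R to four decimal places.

Q = [[0.7303, 0.3187], [-0.3651, -0.5578], [-0.1826, 0.1195], [-0.5477, 0.7570]], R = [[5.4772, 3.2863], [0.0000, 5.0200]]

a_1 = (4, -2, -1, -3); ‖a_1‖ = 5.4772, so q_1 = (0.7303, -0.3651, -0.1826, -0.5477).
q_1·a_2 = 0.7303·4 + (-0.3651)·(-4) + (-0.1826)·0 + (-0.5477)·2 = 3.2863.
u_2 = a_2 − 3.2863·q_1 = (1.6000, -2.8000, 0.6000, 3.8000).
‖u_2‖ = 5.0200, so q_2 = (0.3187, -0.5578, 0.1195, 0.7570).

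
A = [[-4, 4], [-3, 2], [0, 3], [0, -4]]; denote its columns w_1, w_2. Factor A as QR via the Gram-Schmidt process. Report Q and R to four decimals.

Q = [[-0.8000, 0.0948], [-0.6000, -0.1264], [0.0000, 0.5925], [0.0000, -0.7900]], R = [[5.0000, -4.4000], [0.0000, 5.0636]]

e_1 = w_1/‖w_1‖ = (-4, -3, 0, 0)/5.0000 = (-0.8000, -0.6000, 0.0000, 0.0000).
r_{12} = e_1·w_2 = -4.4000.
u_2 = w_2 + 4.4000·e_1 = (0.4800, -0.6400, 3.0000, -4.0000).
‖u_2‖ = 5.0636, so e_2 = (0.0948, -0.1264, 0.5925, -0.7900).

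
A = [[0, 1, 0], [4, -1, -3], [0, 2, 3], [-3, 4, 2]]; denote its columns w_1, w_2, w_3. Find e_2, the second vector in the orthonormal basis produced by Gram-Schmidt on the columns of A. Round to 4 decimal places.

w_1 = (0, 4, 0, -3); ‖w_1‖ = 5.0000, so e_1 = (0.0000, 0.8000, 0.0000, -0.6000).
e_1·w_2 = 0.0000·1 + 0.8000·(-1) + 0.0000·2 + (-0.6000)·4 = -3.2000.
u_2 = w_2 + 3.2000·e_1 = (1.0000, 1.5600, 2.0000, 2.0800).
‖u_2‖ = 3.4293, so e_2 = (0.2916, 0.4549, 0.5832, 0.6065).

e_2 = (0.2916, 0.4549, 0.5832, 0.6065)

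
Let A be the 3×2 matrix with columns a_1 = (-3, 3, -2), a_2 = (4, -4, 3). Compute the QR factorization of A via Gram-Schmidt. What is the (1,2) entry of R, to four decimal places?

r_{12} = -6.3960

a_1 = (-3, 3, -2); ‖a_1‖ = 4.6904, so q_1 = (-0.6396, 0.6396, -0.4264).
r_{12} = q_1·a_2 = -6.3960.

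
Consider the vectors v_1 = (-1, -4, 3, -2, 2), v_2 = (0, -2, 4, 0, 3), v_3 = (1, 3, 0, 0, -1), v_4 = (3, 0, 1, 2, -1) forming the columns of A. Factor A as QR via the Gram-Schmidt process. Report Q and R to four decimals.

Q = [[-0.1715, 0.2533, 0.1825, 0.7311], [-0.6860, 0.3507, 0.4922, -0.4052], [0.5145, 0.5649, 0.4470, 0.1608], [-0.3430, 0.5065, -0.6730, 0.2015], [0.3430, 0.4870, -0.2679, -0.4846]], R = [[5.8310, 4.4590, -2.5725, -1.0290], [0.0000, 3.0195, 0.8182, 1.8507], [0.0000, 0.0000, 1.9269, -0.0837], [0.0000, 0.0000, 0.0000, 3.2418]]

q_1 = v_1/‖v_1‖ = (-1, -4, 3, -2, 2)/5.8310 = (-0.1715, -0.6860, 0.5145, -0.3430, 0.3430).
r_{12} = q_1·v_2 = 4.4590.
u_2 = v_2 − 4.4590·q_1 = (0.7647, 1.0588, 1.7059, 1.5294, 1.4706).
‖u_2‖ = 3.0195, so q_2 = (0.2533, 0.3507, 0.5649, 0.5065, 0.4870).
r_{13} = q_1·v_3 = -2.5725; r_{23} = q_2·v_3 = 0.8182.
u_3 = v_3 + 2.5725·q_1 − 0.8182·q_2 = (0.3516, 0.9484, 0.8613, -1.2968, -0.5161).
‖u_3‖ = 1.9269, so q_3 = (0.1825, 0.4922, 0.4470, -0.6730, -0.2679).
r_{14} = q_1·v_4 = -1.0290; r_{24} = q_2·v_4 = 1.8507; r_{34} = q_3·v_4 = -0.0837.
u_4 = v_4 + 1.0290·q_1 − 1.8507·q_2 + 0.0837·q_3 = (2.3701, -1.3136, 0.5213, 0.6533, -1.5708).
‖u_4‖ = 3.2418, so q_4 = (0.7311, -0.4052, 0.1608, 0.2015, -0.4846).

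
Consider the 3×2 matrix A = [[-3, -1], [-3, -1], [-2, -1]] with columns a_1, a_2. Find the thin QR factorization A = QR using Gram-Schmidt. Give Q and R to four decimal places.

a_1 = (-3, -3, -2); ‖a_1‖ = 4.6904, so q_1 = (-0.6396, -0.6396, -0.4264).
q_1·a_2 = (-0.6396)·(-1) + (-0.6396)·(-1) + (-0.4264)·(-1) = 1.7056.
u_2 = a_2 − 1.7056·q_1 = (0.0909, 0.0909, -0.2727).
‖u_2‖ = 0.3015, so q_2 = (0.3015, 0.3015, -0.9045).

Q = [[-0.6396, 0.3015], [-0.6396, 0.3015], [-0.4264, -0.9045]], R = [[4.6904, 1.7056], [0.0000, 0.3015]]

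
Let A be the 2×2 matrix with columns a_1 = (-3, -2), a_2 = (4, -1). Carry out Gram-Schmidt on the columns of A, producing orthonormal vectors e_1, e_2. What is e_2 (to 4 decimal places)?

a_1 = (-3, -2); ‖a_1‖ = 3.6056, so e_1 = (-0.8321, -0.5547).
e_1·a_2 = (-0.8321)·4 + (-0.5547)·(-1) = -2.7735.
u_2 = a_2 + 2.7735·e_1 = (1.6923, -2.5385).
‖u_2‖ = 3.0509, so e_2 = (0.5547, -0.8321).

e_2 = (0.5547, -0.8321)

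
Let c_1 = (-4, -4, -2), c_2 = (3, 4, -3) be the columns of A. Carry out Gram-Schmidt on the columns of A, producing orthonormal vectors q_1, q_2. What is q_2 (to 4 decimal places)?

q_2 = (0.1225, 0.3431, -0.9313)

c_1 = (-4, -4, -2); ‖c_1‖ = 6.0000, so q_1 = (-0.6667, -0.6667, -0.3333).
q_1·c_2 = (-0.6667)·3 + (-0.6667)·4 + (-0.3333)·(-3) = -3.6667.
u_2 = c_2 + 3.6667·q_1 = (0.5556, 1.5556, -4.2222).
‖u_2‖ = 4.5338, so q_2 = (0.1225, 0.3431, -0.9313).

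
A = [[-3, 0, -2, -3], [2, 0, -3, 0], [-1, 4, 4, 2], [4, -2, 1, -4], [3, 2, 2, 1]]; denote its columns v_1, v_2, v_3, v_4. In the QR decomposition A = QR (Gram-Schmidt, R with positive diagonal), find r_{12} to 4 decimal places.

v_1 = (-3, 2, -1, 4, 3); ‖v_1‖ = 6.2450, so e_1 = (-0.4804, 0.3203, -0.1601, 0.6405, 0.4804).
r_{12} = e_1·v_2 = -0.9608.

r_{12} = -0.9608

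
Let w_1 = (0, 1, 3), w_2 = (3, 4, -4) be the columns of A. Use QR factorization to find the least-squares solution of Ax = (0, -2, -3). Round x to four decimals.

x = (-1.2110, -0.1387)

q_1 = w_1/‖w_1‖ = (0, 1, 3)/3.1623 = (0.0000, 0.3162, 0.9487).
r_{12} = q_1·w_2 = -2.5298.
u_2 = w_2 + 2.5298·q_1 = (3.0000, 4.8000, -1.6000).
‖u_2‖ = 5.8822, so q_2 = (0.5100, 0.8160, -0.2720).
Qᵀb = (-3.4785, -0.8160).
Back-substitute: x_2 = -0.8160/5.8822 = -0.1387.
x_1 = (-3.4785 + 2.5298·(-0.1387))/3.1623 = -1.2110.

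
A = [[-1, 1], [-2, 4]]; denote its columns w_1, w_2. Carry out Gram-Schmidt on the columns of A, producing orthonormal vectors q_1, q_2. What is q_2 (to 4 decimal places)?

q_1 = w_1/‖w_1‖ = (-1, -2)/2.2361 = (-0.4472, -0.8944).
r_{12} = q_1·w_2 = -4.0249.
u_2 = w_2 + 4.0249·q_1 = (-0.8000, 0.4000).
‖u_2‖ = 0.8944, so q_2 = (-0.8944, 0.4472).

q_2 = (-0.8944, 0.4472)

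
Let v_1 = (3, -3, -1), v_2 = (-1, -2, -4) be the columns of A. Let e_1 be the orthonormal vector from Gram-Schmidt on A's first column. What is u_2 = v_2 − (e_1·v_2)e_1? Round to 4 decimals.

u_2 = (-2.1053, -0.8947, -3.6316)

e_1 = v_1/‖v_1‖ = (3, -3, -1)/4.3589 = (0.6882, -0.6882, -0.2294).
r_{12} = e_1·v_2 = 1.6059.
u_2 = v_2 − 1.6059·e_1 = (-2.1053, -0.8947, -3.6316).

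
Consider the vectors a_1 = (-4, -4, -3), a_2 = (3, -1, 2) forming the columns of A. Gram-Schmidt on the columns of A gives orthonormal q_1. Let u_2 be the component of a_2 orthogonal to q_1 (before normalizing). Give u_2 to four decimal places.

u_2 = (1.6341, -2.3659, 0.9756)

q_1 = a_1/‖a_1‖ = (-4, -4, -3)/6.4031 = (-0.6247, -0.6247, -0.4685).
r_{12} = q_1·a_2 = -2.1864.
u_2 = a_2 + 2.1864·q_1 = (1.6341, -2.3659, 0.9756).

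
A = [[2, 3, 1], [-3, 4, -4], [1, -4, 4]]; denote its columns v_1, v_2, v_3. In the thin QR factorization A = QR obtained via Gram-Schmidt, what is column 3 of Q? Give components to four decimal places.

q_3 = (0.3675, 0.5052, 0.7808)

q_1 = v_1/‖v_1‖ = (2, -3, 1)/3.7417 = (0.5345, -0.8018, 0.2673).
r_{12} = q_1·v_2 = -2.6726.
u_2 = v_2 + 2.6726·q_1 = (4.4286, 1.8571, -3.2857).
‖u_2‖ = 5.8187, so q_2 = (0.7611, 0.3192, -0.5647).
r_{13} = q_1·v_3 = 4.8107; r_{23} = q_2·v_3 = -2.7743.
u_3 = v_3 − 4.8107·q_1 + 2.7743·q_2 = (0.5401, 0.7426, 1.1477).
‖u_3‖ = 1.4698, so q_3 = (0.3675, 0.5052, 0.7808).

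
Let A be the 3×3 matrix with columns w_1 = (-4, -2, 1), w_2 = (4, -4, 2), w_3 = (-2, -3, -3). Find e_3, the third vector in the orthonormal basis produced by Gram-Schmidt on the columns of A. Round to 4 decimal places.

e_3 = (0.0000, -0.4472, -0.8944)

w_1 = (-4, -2, 1); ‖w_1‖ = 4.5826, so e_1 = (-0.8729, -0.4364, 0.2182).
e_1·w_2 = (-0.8729)·4 + (-0.4364)·(-4) + 0.2182·2 = -1.3093.
u_2 = w_2 + 1.3093·e_1 = (2.8571, -4.5714, 2.2857).
‖u_2‖ = 5.8554, so e_2 = (0.4880, -0.7807, 0.3904).
e_1·w_3 = (-0.8729)·(-2) + (-0.4364)·(-3) + 0.2182·(-3) = 2.4004; e_2·w_3 = 0.4880·(-2) + (-0.7807)·(-3) + 0.3904·(-3) = 0.1952.
u_3 = w_3 − 2.4004·e_1 − 0.1952·e_2 = (0.0000, -1.8000, -3.6000).
‖u_3‖ = 4.0249, so e_3 = (0.0000, -0.4472, -0.8944).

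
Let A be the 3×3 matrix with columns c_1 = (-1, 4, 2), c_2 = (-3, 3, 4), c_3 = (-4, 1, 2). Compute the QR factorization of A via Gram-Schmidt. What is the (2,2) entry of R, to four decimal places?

c_1 = (-1, 4, 2); ‖c_1‖ = 4.5826, so q_1 = (-0.2182, 0.8729, 0.4364).
q_1·c_2 = (-0.2182)·(-3) + 0.8729·3 + 0.4364·4 = 5.0190.
u_2 = c_2 − 5.0190·q_1 = (-1.9048, -1.3810, 1.8095).
r_{22} = ‖u_2‖ = 2.9681.

r_{22} = 2.9681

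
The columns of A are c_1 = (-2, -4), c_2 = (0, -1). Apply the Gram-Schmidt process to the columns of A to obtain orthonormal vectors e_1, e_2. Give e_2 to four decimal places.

e_1 = c_1/‖c_1‖ = (-2, -4)/4.4721 = (-0.4472, -0.8944).
r_{12} = e_1·c_2 = 0.8944.
u_2 = c_2 − 0.8944·e_1 = (0.4000, -0.2000).
‖u_2‖ = 0.4472, so e_2 = (0.8944, -0.4472).

e_2 = (0.8944, -0.4472)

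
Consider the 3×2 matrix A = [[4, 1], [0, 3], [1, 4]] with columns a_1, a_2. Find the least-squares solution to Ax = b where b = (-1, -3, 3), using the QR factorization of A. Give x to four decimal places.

a_1 = (4, 0, 1); ‖a_1‖ = 4.1231, so e_1 = (0.9701, 0.0000, 0.2425).
e_1·a_2 = 0.9701·1 + 0.0000·3 + 0.2425·4 = 1.9403.
u_2 = a_2 − 1.9403·e_1 = (-0.8824, 3.0000, 3.5294).
‖u_2‖ = 4.7154, so e_2 = (-0.1871, 0.6362, 0.7485).
Qᵀb = (-0.2425, 0.5239).
Back-substitute: x_2 = 0.5239/4.7154 = 0.1111.
x_1 = (-0.2425 − 1.9403·0.1111)/4.1231 = -0.1111.

x = (-0.1111, 0.1111)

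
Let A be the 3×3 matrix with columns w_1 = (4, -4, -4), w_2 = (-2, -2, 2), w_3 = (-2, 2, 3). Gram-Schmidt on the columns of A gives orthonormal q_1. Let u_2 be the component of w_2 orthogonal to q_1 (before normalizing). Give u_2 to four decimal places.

q_1 = w_1/‖w_1‖ = (4, -4, -4)/6.9282 = (0.5774, -0.5774, -0.5774).
r_{12} = q_1·w_2 = -1.1547.
u_2 = w_2 + 1.1547·q_1 = (-1.3333, -2.6667, 1.3333).

u_2 = (-1.3333, -2.6667, 1.3333)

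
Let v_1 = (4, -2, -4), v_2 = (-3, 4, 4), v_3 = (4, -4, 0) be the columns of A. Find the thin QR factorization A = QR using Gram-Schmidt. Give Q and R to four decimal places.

e_1 = v_1/‖v_1‖ = (4, -2, -4)/6.0000 = (0.6667, -0.3333, -0.6667).
r_{12} = e_1·v_2 = -6.0000.
u_2 = v_2 + 6.0000·e_1 = (1.0000, 2.0000, 0.0000).
‖u_2‖ = 2.2361, so e_2 = (0.4472, 0.8944, 0.0000).
r_{13} = e_1·v_3 = 4.0000; r_{23} = e_2·v_3 = -1.7889.
u_3 = v_3 − 4.0000·e_1 + 1.7889·e_2 = (2.1333, -1.0667, 2.6667).
‖u_3‖ = 3.5777, so e_3 = (0.5963, -0.2981, 0.7454).

Q = [[0.6667, 0.4472, 0.5963], [-0.3333, 0.8944, -0.2981], [-0.6667, 0.0000, 0.7454]], R = [[6.0000, -6.0000, 4.0000], [0.0000, 2.2361, -1.7889], [0.0000, 0.0000, 3.5777]]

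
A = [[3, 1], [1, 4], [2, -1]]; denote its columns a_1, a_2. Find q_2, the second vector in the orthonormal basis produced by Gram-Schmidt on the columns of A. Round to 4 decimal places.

q_2 = (-0.0177, 0.9047, -0.4257)

a_1 = (3, 1, 2); ‖a_1‖ = 3.7417, so q_1 = (0.8018, 0.2673, 0.5345).
q_1·a_2 = 0.8018·1 + 0.2673·4 + 0.5345·(-1) = 1.3363.
u_2 = a_2 − 1.3363·q_1 = (-0.0714, 3.6429, -1.7143).
‖u_2‖ = 4.0267, so q_2 = (-0.0177, 0.9047, -0.4257).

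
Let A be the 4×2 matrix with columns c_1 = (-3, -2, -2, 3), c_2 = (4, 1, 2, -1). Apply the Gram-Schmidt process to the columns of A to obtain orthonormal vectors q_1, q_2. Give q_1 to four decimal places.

q_1 = (-0.5883, -0.3922, -0.3922, 0.5883)

c_1 = (-3, -2, -2, 3); ‖c_1‖ = 5.0990, so q_1 = (-0.5883, -0.3922, -0.3922, 0.5883).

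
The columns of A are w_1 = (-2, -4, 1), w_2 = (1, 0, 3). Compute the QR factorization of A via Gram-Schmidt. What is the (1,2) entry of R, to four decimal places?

w_1 = (-2, -4, 1); ‖w_1‖ = 4.5826, so e_1 = (-0.4364, -0.8729, 0.2182).
r_{12} = e_1·w_2 = 0.2182.

r_{12} = 0.2182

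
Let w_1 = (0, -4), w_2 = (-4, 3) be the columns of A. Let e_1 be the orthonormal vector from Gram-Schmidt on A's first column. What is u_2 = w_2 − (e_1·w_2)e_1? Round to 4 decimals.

u_2 = (-4.0000, 0.0000)

w_1 = (0, -4); ‖w_1‖ = 4.0000, so e_1 = (0.0000, -1.0000).
e_1·w_2 = 0.0000·(-4) + (-1.0000)·3 = -3.0000.
u_2 = w_2 + 3.0000·e_1 = (-4.0000, 0.0000).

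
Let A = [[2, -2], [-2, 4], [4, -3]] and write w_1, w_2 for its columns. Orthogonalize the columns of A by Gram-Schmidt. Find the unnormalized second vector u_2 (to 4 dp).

u_2 = (0.0000, 2.0000, 1.0000)

e_1 = w_1/‖w_1‖ = (2, -2, 4)/4.8990 = (0.4082, -0.4082, 0.8165).
r_{12} = e_1·w_2 = -4.8990.
u_2 = w_2 + 4.8990·e_1 = (0.0000, 2.0000, 1.0000).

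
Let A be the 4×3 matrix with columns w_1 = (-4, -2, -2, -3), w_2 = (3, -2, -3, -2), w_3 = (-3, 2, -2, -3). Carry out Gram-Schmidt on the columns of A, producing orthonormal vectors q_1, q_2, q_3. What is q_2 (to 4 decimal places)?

q_2 = (0.6899, -0.3479, -0.5459, -0.3240)

q_1 = w_1/‖w_1‖ = (-4, -2, -2, -3)/5.7446 = (-0.6963, -0.3482, -0.3482, -0.5222).
r_{12} = q_1·w_2 = 0.6963.
u_2 = w_2 − 0.6963·q_1 = (3.4848, -1.7576, -2.7576, -1.6364).
‖u_2‖ = 5.0513, so q_2 = (0.6899, -0.3479, -0.5459, -0.3240).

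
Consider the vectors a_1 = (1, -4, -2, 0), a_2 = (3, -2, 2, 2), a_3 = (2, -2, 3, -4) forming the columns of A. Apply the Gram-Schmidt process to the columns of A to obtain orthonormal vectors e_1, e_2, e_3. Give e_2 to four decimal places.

a_1 = (1, -4, -2, 0); ‖a_1‖ = 4.5826, so e_1 = (0.2182, -0.8729, -0.4364, 0.0000).
e_1·a_2 = 0.2182·3 + (-0.8729)·(-2) + (-0.4364)·2 + 0.0000·2 = 1.5275.
u_2 = a_2 − 1.5275·e_1 = (2.6667, -0.6667, 2.6667, 2.0000).
‖u_2‖ = 4.3205, so e_2 = (0.6172, -0.1543, 0.6172, 0.4629).

e_2 = (0.6172, -0.1543, 0.6172, 0.4629)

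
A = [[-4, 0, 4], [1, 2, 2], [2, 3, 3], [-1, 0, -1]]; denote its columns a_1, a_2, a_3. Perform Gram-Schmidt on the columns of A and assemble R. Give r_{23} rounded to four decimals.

r_{23} = 4.8937

q_1 = a_1/‖a_1‖ = (-4, 1, 2, -1)/4.6904 = (-0.8528, 0.2132, 0.4264, -0.2132).
r_{12} = q_1·a_2 = 1.7056.
u_2 = a_2 − 1.7056·q_1 = (1.4545, 1.6364, 2.2727, 0.3636).
‖u_2‖ = 3.1766, so q_2 = (0.4579, 0.5151, 0.7155, 0.1145).
r_{23} = q_2·a_3 = 4.8937.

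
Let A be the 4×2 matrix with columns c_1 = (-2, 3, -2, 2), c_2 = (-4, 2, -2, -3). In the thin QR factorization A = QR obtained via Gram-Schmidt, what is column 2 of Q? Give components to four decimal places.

c_1 = (-2, 3, -2, 2); ‖c_1‖ = 4.5826, so q_1 = (-0.4364, 0.6547, -0.4364, 0.4364).
q_1·c_2 = (-0.4364)·(-4) + 0.6547·2 + (-0.4364)·(-2) + 0.4364·(-3) = 2.6186.
u_2 = c_2 − 2.6186·q_1 = (-2.8571, 0.2857, -0.8571, -4.1429).
‖u_2‖ = 5.1130, so q_2 = (-0.5588, 0.0559, -0.1676, -0.8103).

q_2 = (-0.5588, 0.0559, -0.1676, -0.8103)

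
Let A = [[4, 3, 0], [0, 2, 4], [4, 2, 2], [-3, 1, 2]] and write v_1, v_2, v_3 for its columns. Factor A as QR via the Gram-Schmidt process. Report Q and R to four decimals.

Q = [[0.6247, 0.4054, -0.6369], [0.0000, 0.6044, 0.5616], [0.6247, 0.1032, 0.4910], [-0.4685, 0.6781, -0.1945]], R = [[6.4031, 2.6550, 0.3123], [0.0000, 3.3093, 3.9800], [0.0000, 0.0000, 2.8394]]

q_1 = v_1/‖v_1‖ = (4, 0, 4, -3)/6.4031 = (0.6247, 0.0000, 0.6247, -0.4685).
r_{12} = q_1·v_2 = 2.6550.
u_2 = v_2 − 2.6550·q_1 = (1.3415, 2.0000, 0.3415, 2.2439).
‖u_2‖ = 3.3093, so q_2 = (0.4054, 0.6044, 0.1032, 0.6781).
r_{13} = q_1·v_3 = 0.3123; r_{23} = q_2·v_3 = 3.9800.
u_3 = v_3 − 0.3123·q_1 − 3.9800·q_2 = (-1.8085, 1.5947, 1.3942, -0.5523).
‖u_3‖ = 2.8394, so q_3 = (-0.6369, 0.5616, 0.4910, -0.1945).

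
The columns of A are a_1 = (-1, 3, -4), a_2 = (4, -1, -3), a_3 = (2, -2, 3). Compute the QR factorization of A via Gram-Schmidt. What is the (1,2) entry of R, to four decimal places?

r_{12} = 0.9806

e_1 = a_1/‖a_1‖ = (-1, 3, -4)/5.0990 = (-0.1961, 0.5883, -0.7845).
r_{12} = e_1·a_2 = 0.9806.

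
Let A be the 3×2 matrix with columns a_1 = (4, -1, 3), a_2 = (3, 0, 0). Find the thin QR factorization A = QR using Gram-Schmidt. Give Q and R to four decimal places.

e_1 = a_1/‖a_1‖ = (4, -1, 3)/5.0990 = (0.7845, -0.1961, 0.5883).
r_{12} = e_1·a_2 = 2.3534.
u_2 = a_2 − 2.3534·e_1 = (1.1538, 0.4615, -1.3846).
‖u_2‖ = 1.8605, so e_2 = (0.6202, 0.2481, -0.7442).

Q = [[0.7845, 0.6202], [-0.1961, 0.2481], [0.5883, -0.7442]], R = [[5.0990, 2.3534], [0.0000, 1.8605]]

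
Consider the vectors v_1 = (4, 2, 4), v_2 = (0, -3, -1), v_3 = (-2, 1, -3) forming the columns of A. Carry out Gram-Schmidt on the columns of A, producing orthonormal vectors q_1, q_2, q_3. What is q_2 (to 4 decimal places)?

q_2 = (0.4134, -0.9096, 0.0413)

v_1 = (4, 2, 4); ‖v_1‖ = 6.0000, so q_1 = (0.6667, 0.3333, 0.6667).
q_1·v_2 = 0.6667·0 + 0.3333·(-3) + 0.6667·(-1) = -1.6667.
u_2 = v_2 + 1.6667·q_1 = (1.1111, -2.4444, 0.1111).
‖u_2‖ = 2.6874, so q_2 = (0.4134, -0.9096, 0.0413).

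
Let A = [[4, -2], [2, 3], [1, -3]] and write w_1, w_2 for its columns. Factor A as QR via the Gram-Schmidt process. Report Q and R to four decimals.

Q = [[0.8729, -0.2297], [0.4364, 0.7620], [0.2182, -0.6054]], R = [[4.5826, -1.0911], [0.0000, 4.5617]]

e_1 = w_1/‖w_1‖ = (4, 2, 1)/4.5826 = (0.8729, 0.4364, 0.2182).
r_{12} = e_1·w_2 = -1.0911.
u_2 = w_2 + 1.0911·e_1 = (-1.0476, 3.4762, -2.7619).
‖u_2‖ = 4.5617, so e_2 = (-0.2297, 0.7620, -0.6054).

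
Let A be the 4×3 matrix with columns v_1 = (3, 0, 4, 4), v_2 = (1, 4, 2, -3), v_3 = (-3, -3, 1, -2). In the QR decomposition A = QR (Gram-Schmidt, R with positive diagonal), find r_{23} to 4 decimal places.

q_1 = v_1/‖v_1‖ = (3, 0, 4, 4)/6.4031 = (0.4685, 0.0000, 0.6247, 0.6247).
r_{12} = q_1·v_2 = -0.1562.
u_2 = v_2 + 0.1562·q_1 = (1.0732, 4.0000, 2.0976, -2.9024).
‖u_2‖ = 5.4750, so q_2 = (0.1960, 0.7306, 0.3831, -0.5301).
r_{23} = q_2·v_3 = -1.3365.

r_{23} = -1.3365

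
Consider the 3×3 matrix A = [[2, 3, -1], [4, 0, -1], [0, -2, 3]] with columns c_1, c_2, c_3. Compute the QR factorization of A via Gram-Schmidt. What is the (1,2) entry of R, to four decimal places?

r_{12} = 1.3416

c_1 = (2, 4, 0); ‖c_1‖ = 4.4721, so q_1 = (0.4472, 0.8944, 0.0000).
r_{12} = q_1·c_2 = 1.3416.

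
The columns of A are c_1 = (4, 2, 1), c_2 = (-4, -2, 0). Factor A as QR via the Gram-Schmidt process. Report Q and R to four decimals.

Q = [[0.8729, -0.1952], [0.4364, -0.0976], [0.2182, 0.9759]], R = [[4.5826, -4.3644], [0.0000, 0.9759]]

c_1 = (4, 2, 1); ‖c_1‖ = 4.5826, so e_1 = (0.8729, 0.4364, 0.2182).
e_1·c_2 = 0.8729·(-4) + 0.4364·(-2) + 0.2182·0 = -4.3644.
u_2 = c_2 + 4.3644·e_1 = (-0.1905, -0.0952, 0.9524).
‖u_2‖ = 0.9759, so e_2 = (-0.1952, -0.0976, 0.9759).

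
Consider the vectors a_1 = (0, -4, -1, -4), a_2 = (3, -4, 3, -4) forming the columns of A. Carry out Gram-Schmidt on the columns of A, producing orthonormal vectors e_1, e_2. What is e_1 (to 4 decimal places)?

a_1 = (0, -4, -1, -4); ‖a_1‖ = 5.7446, so e_1 = (0.0000, -0.6963, -0.1741, -0.6963).

e_1 = (0.0000, -0.6963, -0.1741, -0.6963)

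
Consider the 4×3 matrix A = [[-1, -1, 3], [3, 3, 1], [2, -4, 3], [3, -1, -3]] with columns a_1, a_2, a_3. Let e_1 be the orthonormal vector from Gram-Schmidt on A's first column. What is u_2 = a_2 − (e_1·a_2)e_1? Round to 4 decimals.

u_2 = (-1.0435, 3.1304, -3.9130, -0.8696)

a_1 = (-1, 3, 2, 3); ‖a_1‖ = 4.7958, so e_1 = (-0.2085, 0.6255, 0.4170, 0.6255).
e_1·a_2 = (-0.2085)·(-1) + 0.6255·3 + 0.4170·(-4) + 0.6255·(-1) = -0.2085.
u_2 = a_2 + 0.2085·e_1 = (-1.0435, 3.1304, -3.9130, -0.8696).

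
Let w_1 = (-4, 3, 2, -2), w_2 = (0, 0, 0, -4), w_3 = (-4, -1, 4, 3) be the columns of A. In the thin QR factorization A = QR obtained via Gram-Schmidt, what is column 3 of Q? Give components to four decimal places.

e_3 = (-0.2616, -0.7521, 0.6049, 0.0000)

e_1 = w_1/‖w_1‖ = (-4, 3, 2, -2)/5.7446 = (-0.6963, 0.5222, 0.3482, -0.3482).
r_{12} = e_1·w_2 = 1.3926.
u_2 = w_2 − 1.3926·e_1 = (0.9697, -0.7273, -0.4848, -3.5152).
‖u_2‖ = 3.7497, so e_2 = (0.2586, -0.1940, -0.1293, -0.9374).
r_{13} = e_1·w_3 = 2.6112; r_{23} = e_2·w_3 = -4.1700.
u_3 = w_3 − 2.6112·e_1 + 4.1700·e_2 = (-1.1034, -3.1724, 2.5517, 0.0000).
‖u_3‖ = 4.2182, so e_3 = (-0.2616, -0.7521, 0.6049, 0.0000).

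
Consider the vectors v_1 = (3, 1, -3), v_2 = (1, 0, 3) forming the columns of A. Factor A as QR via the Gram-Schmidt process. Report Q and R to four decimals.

Q = [[0.6882, 0.6840], [0.2294, 0.1109], [-0.6882, 0.7210]], R = [[4.3589, -1.3765], [0.0000, 2.8470]]

v_1 = (3, 1, -3); ‖v_1‖ = 4.3589, so e_1 = (0.6882, 0.2294, -0.6882).
e_1·v_2 = 0.6882·1 + 0.2294·0 + (-0.6882)·3 = -1.3765.
u_2 = v_2 + 1.3765·e_1 = (1.9474, 0.3158, 2.0526).
‖u_2‖ = 2.8470, so e_2 = (0.6840, 0.1109, 0.7210).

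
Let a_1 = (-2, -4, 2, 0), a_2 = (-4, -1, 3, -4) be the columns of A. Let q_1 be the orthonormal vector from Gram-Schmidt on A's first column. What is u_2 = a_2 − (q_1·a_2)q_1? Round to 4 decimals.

a_1 = (-2, -4, 2, 0); ‖a_1‖ = 4.8990, so q_1 = (-0.4082, -0.8165, 0.4082, 0.0000).
q_1·a_2 = (-0.4082)·(-4) + (-0.8165)·(-1) + 0.4082·3 + 0.0000·(-4) = 3.6742.
u_2 = a_2 − 3.6742·q_1 = (-2.5000, 2.0000, 1.5000, -4.0000).

u_2 = (-2.5000, 2.0000, 1.5000, -4.0000)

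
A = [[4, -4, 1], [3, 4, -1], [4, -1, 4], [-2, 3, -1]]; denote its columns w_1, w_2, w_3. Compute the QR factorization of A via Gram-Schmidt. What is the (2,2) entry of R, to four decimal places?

w_1 = (4, 3, 4, -2); ‖w_1‖ = 6.7082, so e_1 = (0.5963, 0.4472, 0.5963, -0.2981).
e_1·w_2 = 0.5963·(-4) + 0.4472·4 + 0.5963·(-1) + (-0.2981)·3 = -2.0870.
u_2 = w_2 + 2.0870·e_1 = (-2.7556, 4.9333, 0.2444, 2.3778).
r_{22} = ‖u_2‖ = 6.1355.

r_{22} = 6.1355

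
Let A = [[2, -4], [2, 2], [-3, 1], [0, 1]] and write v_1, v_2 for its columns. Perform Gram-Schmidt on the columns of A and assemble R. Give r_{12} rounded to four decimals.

e_1 = v_1/‖v_1‖ = (2, 2, -3, 0)/4.1231 = (0.4851, 0.4851, -0.7276, 0.0000).
r_{12} = e_1·v_2 = -1.6977.

r_{12} = -1.6977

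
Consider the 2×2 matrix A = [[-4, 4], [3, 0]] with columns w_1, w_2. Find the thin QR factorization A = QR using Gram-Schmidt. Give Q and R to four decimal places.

Q = [[-0.8000, 0.6000], [0.6000, 0.8000]], R = [[5.0000, -3.2000], [0.0000, 2.4000]]

w_1 = (-4, 3); ‖w_1‖ = 5.0000, so e_1 = (-0.8000, 0.6000).
e_1·w_2 = (-0.8000)·4 + 0.6000·0 = -3.2000.
u_2 = w_2 + 3.2000·e_1 = (1.4400, 1.9200).
‖u_2‖ = 2.4000, so e_2 = (0.6000, 0.8000).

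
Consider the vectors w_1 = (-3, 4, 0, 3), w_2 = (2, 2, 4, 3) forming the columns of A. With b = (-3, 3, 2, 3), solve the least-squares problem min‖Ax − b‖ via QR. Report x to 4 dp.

x = (0.8022, 0.2478)

w_1 = (-3, 4, 0, 3); ‖w_1‖ = 5.8310, so e_1 = (-0.5145, 0.6860, 0.0000, 0.5145).
e_1·w_2 = (-0.5145)·2 + 0.6860·2 + 0.0000·4 + 0.5145·3 = 1.8865.
u_2 = w_2 − 1.8865·e_1 = (2.9706, 0.7059, 4.0000, 2.0294).
‖u_2‖ = 5.4260, so e_2 = (0.5475, 0.1301, 0.7372, 0.3740).
Qᵀb = (5.1450, 1.3443).
Back-substitute: x_2 = 1.3443/5.4260 = 0.2478.
x_1 = (5.1450 − 1.8865·0.2478)/5.8310 = 0.8022.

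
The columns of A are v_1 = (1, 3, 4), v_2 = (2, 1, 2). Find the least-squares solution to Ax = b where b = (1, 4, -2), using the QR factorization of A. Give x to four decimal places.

v_1 = (1, 3, 4); ‖v_1‖ = 5.0990, so e_1 = (0.1961, 0.5883, 0.7845).
e_1·v_2 = 0.1961·2 + 0.5883·1 + 0.7845·2 = 2.5495.
u_2 = v_2 − 2.5495·e_1 = (1.5000, -0.5000, 0.0000).
‖u_2‖ = 1.5811, so e_2 = (0.9487, -0.3162, 0.0000).
Qᵀb = (0.9806, -0.3162).
Back-substitute: x_2 = -0.3162/1.5811 = -0.2000.
x_1 = (0.9806 − 2.5495·(-0.2000))/5.0990 = 0.2923.

x = (0.2923, -0.2000)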